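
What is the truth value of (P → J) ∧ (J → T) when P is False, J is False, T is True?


P = False, J = False, T = True
Step 1: P → J is false only when P=True and J=False. Result: True
Step 2: J → T is false only when J=True and T=False. Result: True
Step 3: True ∧ True = True

True


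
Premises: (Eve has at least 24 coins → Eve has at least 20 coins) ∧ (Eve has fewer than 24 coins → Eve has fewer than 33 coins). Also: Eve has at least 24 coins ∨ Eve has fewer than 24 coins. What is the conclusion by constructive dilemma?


Constructive dilemma: (P → Q) ∧ (R → S), P ∨ R ⊢ Q ∨ S
Premise 1: Eve has at least 24 coins → Eve has at least 20 coins
Premise 2: Eve has fewer than 24 coins → Eve has fewer than 33 coins
Premise 3: Eve has at least 24 coins ∨ Eve has fewer than 24 coins
Case 1: Assuming Eve has at least 24 coins, then by Premise 1, Eve has at least 20 coins.
Case 2: Assuming Eve has fewer than 24 coins, then by Premise 2, Eve has fewer than 33 coins.
Since one of Eve has at least 24 coins or Eve has fewer than 24 coins must hold, we get Eve has at least 20 coins or Eve has fewer than 33 coins.

Eve has at least 20 coins or Eve has fewer than 33 coins.


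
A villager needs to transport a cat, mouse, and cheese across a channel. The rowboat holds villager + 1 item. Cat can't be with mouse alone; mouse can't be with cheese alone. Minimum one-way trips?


1. villager+mouse → 2. villager ← 3. villager+cat → 4. villager+mouse ← 5. villager+cheese → 6. villager ← 7. villager+mouse →
Minimum trips = 7

7


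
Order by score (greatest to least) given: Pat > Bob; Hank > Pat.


Constraints: Pat > Bob; Hank > Pat
Method: at each step, the next-highest is the one remaining person who never appears on the smaller side of a constraint between remaining people.
  Step 1: remaining {Hank, Pat, Bob}; on the smaller side: {Pat, Bob} → Hank is next (Hank > Pat).
  Step 2: remaining {Pat, Bob}; on the smaller side: {Bob} → Pat is next (Pat > Bob).
  Step 3: only Bob remains → lowest.
Final ranking (highest to lowest):

Hank > Pat > Bob


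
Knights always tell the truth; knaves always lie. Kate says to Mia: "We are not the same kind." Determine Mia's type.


Kate says: "We are not the same kind."
Case 1: Kate is a Knight (truth-teller)
  Statement is true → they ARE different → Mia is a Knave
Case 2: Kate is a Knave (liar)
  Statement is false → they are NOT different → Mia is a Knave
In both cases, Mia is a Knave.

Knave


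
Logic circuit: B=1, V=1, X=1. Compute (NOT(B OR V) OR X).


B OR V = 1
NOT(1) = 0
0 OR 1 = 1

1


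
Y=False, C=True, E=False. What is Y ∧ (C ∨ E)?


Y = False, C = True, E = False
Expression: Y ∧ (C ∨ E)
Step 1: C ∨ E = True OR False = True
Step 2: Y ∧ (True) = False AND True = False

False


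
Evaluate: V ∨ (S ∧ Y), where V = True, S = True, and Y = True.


V = True, S = True, Y = True
Step 1: S ∧ Y = True AND True = True
Step 2: V ∨ True = True OR True = True
AND evaluated first (higher precedence); then OR applied.

True


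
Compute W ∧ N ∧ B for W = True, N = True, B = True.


W = True, N = True, B = True
Step 1: W ∧ N = True AND True = True
Step 2: (True) ∧ B = (True) AND True = True
AND is true only when ALL operands are true.

True


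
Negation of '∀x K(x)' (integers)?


Original: ∀x K(x)
Rule: ¬∀→∃, ¬∃→∀, negate predicate.
Negation: ∃x ¬K(x)

∃x ¬K(x)


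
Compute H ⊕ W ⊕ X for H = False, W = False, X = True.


H = False, W = False, X = True
Step 1: H ⊕ W = False XOR False = False
Step 2: False ⊕ X = False XOR True = True
XOR is true when an odd number of operands are true.

True


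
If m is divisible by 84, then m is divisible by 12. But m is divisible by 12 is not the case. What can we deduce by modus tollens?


Modus tollens: P → Q, ¬Q ⊢ ¬P
P: m is divisible by 84
Q: m is divisible by 12
We have P → Q and Q is false.
By modus tollens, P must be false.

It is not the case that m is divisible by 84


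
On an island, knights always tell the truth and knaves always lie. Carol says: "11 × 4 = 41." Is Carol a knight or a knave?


Statement: "11 × 4 = 41."
Actual: 11 × 4 = 44
Claimed: 41
Statement is FALSE → Carol lies → Knave

Knave


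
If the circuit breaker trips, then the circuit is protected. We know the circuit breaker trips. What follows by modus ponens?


Modus ponens: P → Q, P ⊢ Q
P: the circuit breaker trips
Q: the circuit is protected
We have P → Q and P is true.
By modus ponens, Q must be true.

The circuit is protected


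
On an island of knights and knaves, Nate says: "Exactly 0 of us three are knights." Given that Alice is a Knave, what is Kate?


Nate claims exactly 0 knights among Nate, Alice, Kate.
Given: Alice is a Knave.

Case 1: Nate is a Knight (tells truth)
  Then exactly 0 of the three are knights.
  Counting Nate, Alice: 1 knight(s) so far. Need -1 more → impossible.
Case 2: Nate is a Knave (lies)
  Then the count is NOT 0.
  If Kate = Knave, count = 0 = 0 → claim would be true, contradicts lie.
  If Kate = Knight, count = 1 ≠ 0 → lie confirmed ✓

Kate is a Knight.

Knight


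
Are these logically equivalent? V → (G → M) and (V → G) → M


Expression 1: V → (G → M)
Expression 2: (V → G) → M
Truth table (V G M | Expr1 Expr2):
  T T T |   T     T
  T T F |   F     F
  T F T |   T     T
  T F F |   T     T
  F T T |   T     T
  F T F |   T     F   ← differ
  F F T |   T     T
  F F F |   T     F   ← differ
Counterexample: V=F, G=T, M=F gives Expr1 = T but Expr2 = F, so the expressions are NOT logically equivalent.

No


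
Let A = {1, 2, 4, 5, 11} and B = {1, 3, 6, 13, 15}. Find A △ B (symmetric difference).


A = {1, 2, 4, 5, 11}
B = {1, 3, 6, 13, 15}
Operation: symmetric difference
In A only: [2, 4, 5, 11], in B only: [3, 6, 13, 15]

{2, 3, 4, 5, 6, 11, 13, 15}


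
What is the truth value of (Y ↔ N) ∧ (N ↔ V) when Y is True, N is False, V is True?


Y = True, N = False, V = True
Step 1: Y ↔ N is true when Y and N have the same value. Result: False
Step 2: N ↔ V is true when N and V have the same value. Result: False
Step 3: False ∧ False = False

False


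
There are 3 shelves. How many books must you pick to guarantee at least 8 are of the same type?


Pigeonhole: to guarantee k in one of n categories, need (k-1)×n + 1.
k = 8, n = 3
Minimum = (8-1) × 3 + 1 = 7 × 3 + 1

22


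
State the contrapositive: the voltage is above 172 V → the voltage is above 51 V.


Original: If the voltage is above 172 V, then the voltage is above 51 V
Contrapositive: If ¬Q, then ¬P
Negate Q: not (the voltage is above 51 V)
Negate P: not (the voltage is above 172 V)

If not (the voltage is above 51 V), then not (the voltage is above 172 V).


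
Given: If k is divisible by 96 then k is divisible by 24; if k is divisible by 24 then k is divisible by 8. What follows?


Hypothetical syllogism: P → Q, Q → R ⊢ P → R
Premise 1: k is divisible by 96 → k is divisible by 24
Premise 2: k is divisible by 24 → k is divisible by 8
Chain the implications: the middle term (k is divisible by 24) links the two.
Conclusion: If k is divisible by 96, then k is divisible by 8.

If k is divisible by 96, then k is divisible by 8.


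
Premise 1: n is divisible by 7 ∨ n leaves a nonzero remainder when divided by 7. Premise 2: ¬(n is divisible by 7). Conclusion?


Disjunctive syllogism: P ∨ Q, ¬P ⊢ Q
Disjunction: n is divisible by 7 ∨ n leaves a nonzero remainder when divided by 7
We know it is not the case that n is divisible by 7.
By disjunctive syllogism, the other disjunct must be true.

n leaves a nonzero remainder when divided by 7


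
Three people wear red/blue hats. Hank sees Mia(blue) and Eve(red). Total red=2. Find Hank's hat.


Total red = 2, seen red = 1
Own red = 2 - 1 = 1
Hank's hat is red.

red


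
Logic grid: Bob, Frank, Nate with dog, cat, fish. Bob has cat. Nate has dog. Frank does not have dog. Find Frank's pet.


From clues:
  Nate → dog
  Bob → cat
By elimination, Frank gets the remaining.

fish


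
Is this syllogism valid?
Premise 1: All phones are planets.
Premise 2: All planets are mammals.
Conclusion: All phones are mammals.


Premise 1: All phones are planets.
Premise 2: All planets are mammals.
Conclusion: All phones are mammals.
Barbara syllogism (AAA-1): All A are B, All B are C → All A are C.
Middle term (planets) distributed in premise 2.

Valid


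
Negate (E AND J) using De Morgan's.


De Morgan's law: ¬(P ∧ Q) ≡ ¬P ∨ ¬Q
¬(E ∧ J) = ¬E ∨ ¬J

¬E ∨ ¬J


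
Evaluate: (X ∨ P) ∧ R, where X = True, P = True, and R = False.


X = True, P = True, R = False
Step 1: X ∨ P = True OR True = True
Step 2: True ∧ R = True AND False = False
OR is true when at least one operand is true; AND requires both.

False


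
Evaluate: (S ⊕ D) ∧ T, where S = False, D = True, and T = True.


S = False, D = True, T = True
Step 1: S ⊕ D = False XOR True = True
Step 2: True ∧ T = True AND True = True
XOR true when exactly one of S,D is true; then AND with T.

True


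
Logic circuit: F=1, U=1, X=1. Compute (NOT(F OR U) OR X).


F OR U = 1
NOT(1) = 0
0 OR 1 = 1

1


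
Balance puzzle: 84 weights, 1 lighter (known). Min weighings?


Each weighing has 3 outcomes (left heavy / balance / right heavy), so k weighings distinguish at most 3^k cases; splitting into three near-equal groups achieves this.
Need 3^k ≥ 84: 3^4 = 81 < 84 ≤ 3^5 = 243
k = ⌈log₃(84)⌉ = 5

5


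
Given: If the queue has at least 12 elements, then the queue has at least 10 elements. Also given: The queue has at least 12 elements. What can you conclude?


Modus ponens: P → Q, P ⊢ Q
P: the queue has at least 12 elements
Q: the queue has at least 10 elements
We have P → Q and P is true.
By modus ponens, Q must be true.

The queue has at least 10 elements


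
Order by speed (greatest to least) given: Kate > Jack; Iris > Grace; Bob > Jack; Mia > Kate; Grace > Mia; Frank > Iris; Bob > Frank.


Constraints: Kate > Jack; Iris > Grace; Bob > Jack; Mia > Kate; Grace > Mia; Frank > Iris; Bob > Frank
Method: at each step, the next-highest is the one remaining person who never appears on the smaller side of a constraint between remaining people.
  Step 1: remaining {Jack, Kate, Frank, Bob, Mia, Grace, Iris}; on the smaller side: {Jack, Kate, Frank, Mia, Grace, Iris} → Bob is next (Bob > Jack; Bob > Frank).
  Step 2: remaining {Jack, Kate, Frank, Mia, Grace, Iris}; on the smaller side: {Jack, Kate, Mia, Grace, Iris} → Frank is next (Frank > Iris).
  Step 3: remaining {Jack, Kate, Mia, Grace, Iris}; on the smaller side: {Jack, Kate, Mia, Grace} → Iris is next (Iris > Grace).
  Step 4: remaining {Jack, Kate, Mia, Grace}; on the smaller side: {Jack, Kate, Mia} → Grace is next (Grace > Mia).
  Step 5: remaining {Jack, Kate, Mia}; on the smaller side: {Jack, Kate} → Mia is next (Mia > Kate).
  Step 6: remaining {Jack, Kate}; on the smaller side: {Jack} → Kate is next (Kate > Jack).
  Step 7: only Jack remains → lowest.
Final ranking (highest to lowest):

Bob > Frank > Iris > Grace > Mia > Kate > Jack


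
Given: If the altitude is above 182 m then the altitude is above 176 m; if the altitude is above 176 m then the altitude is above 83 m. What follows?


Hypothetical syllogism: P → Q, Q → R ⊢ P → R
Premise 1: the altitude is above 182 m → the altitude is above 176 m
Premise 2: the altitude is above 176 m → the altitude is above 83 m
Chain the implications: the middle term (the altitude is above 176 m) links the two.
Conclusion: If the altitude is above 182 m, then the altitude is above 83 m.

If the altitude is above 182 m, then the altitude is above 83 m.


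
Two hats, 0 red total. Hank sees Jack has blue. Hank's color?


Total red = 0, Jack = blue
Red accounted for: 0
Remaining for Hank: 0
Hank's hat is blue.

blue


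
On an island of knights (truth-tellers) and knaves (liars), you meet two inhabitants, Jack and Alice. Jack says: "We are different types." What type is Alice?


Jack says: "We are different types."
Case 1: Jack is a Knight (truth-teller)
  Statement is true → they ARE different → Alice is a Knave
Case 2: Jack is a Knave (liar)
  Statement is false → they are NOT different → Alice is a Knave
In both cases, Alice is a Knave.

Knave


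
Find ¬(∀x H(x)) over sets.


Original: ∀x H(x)
Rule: ¬∀→∃, ¬∃→∀, negate predicate.
Negation: ∃x ¬H(x)

∃x ¬H(x)


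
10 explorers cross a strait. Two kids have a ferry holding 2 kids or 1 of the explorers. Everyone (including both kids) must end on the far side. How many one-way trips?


Per crossing of one of the explorers: kids→, one←, one of the explorers→, one← = 4 trips
10 × 4 = 40, + 1 final kids→ = 41
Minimum trips = 41

41


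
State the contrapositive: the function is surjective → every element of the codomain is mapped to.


Original: If the function is surjective, then every element of the codomain is mapped to
Contrapositive: If ¬Q, then ¬P
Negate Q: not (every element of the codomain is mapped to)
Negate P: not (the function is surjective)

If not (every element of the codomain is mapped to), then not (the function is surjective).


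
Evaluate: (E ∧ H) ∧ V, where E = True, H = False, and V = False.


E = True, H = False, V = False
Step 1: E ∧ H = True AND False = False
Step 2: False ∧ V = False AND False = False
AND is true only when ALL operands are true.

False


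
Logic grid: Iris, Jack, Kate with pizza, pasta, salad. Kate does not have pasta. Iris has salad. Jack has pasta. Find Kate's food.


From clues:
  Iris → salad
  Jack → pasta
By elimination, Kate gets the remaining.

pizza


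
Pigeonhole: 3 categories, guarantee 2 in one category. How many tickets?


Pigeonhole: to guarantee k in one of n categories, need (k-1)×n + 1.
k = 2, n = 3
Minimum = (2-1) × 3 + 1 = 1 × 3 + 1

4


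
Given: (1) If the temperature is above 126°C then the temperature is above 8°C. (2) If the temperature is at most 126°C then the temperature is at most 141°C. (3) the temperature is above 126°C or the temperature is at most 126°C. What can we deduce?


Constructive dilemma: (P → Q) ∧ (R → S), P ∨ R ⊢ Q ∨ S
Premise 1: the temperature is above 126°C → the temperature is above 8°C
Premise 2: the temperature is at most 126°C → the temperature is at most 141°C
Premise 3: the temperature is above 126°C ∨ the temperature is at most 126°C
Case 1: Assuming the temperature is above 126°C, then by Premise 1, the temperature is above 8°C.
Case 2: Assuming the temperature is at most 126°C, then by Premise 2, the temperature is at most 141°C.
Since one of the temperature is above 126°C or the temperature is at most 126°C must hold, we get the temperature is above 8°C or the temperature is at most 141°C.

The temperature is above 8°C or the temperature is at most 141°C.


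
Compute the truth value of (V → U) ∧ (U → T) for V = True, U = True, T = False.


V = True, U = True, T = False
Step 1: V → U is false only when V=True and U=False. Result: True
Step 2: U → T is false only when U=True and T=False. Result: False
Step 3: True ∧ False = False

False


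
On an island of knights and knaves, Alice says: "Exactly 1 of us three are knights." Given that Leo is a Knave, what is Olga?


Alice claims exactly 1 knights among Alice, Leo, Olga.
Given: Leo is a Knave.

Case 1: Alice is a Knight (tells truth)
  Then exactly 1 of the three are knights.
  Counting Alice, Leo: 1 knight(s) so far. Need 0 more → Olga = Knave.
Case 2: Alice is a Knave (lies)
  Then the count is NOT 1.
  If Olga = Knight, count = 1 = 1 → claim would be true, contradicts lie.
  If Olga = Knave, count = 0 ≠ 1 → lie confirmed ✓

Olga is a Knave.

Knave


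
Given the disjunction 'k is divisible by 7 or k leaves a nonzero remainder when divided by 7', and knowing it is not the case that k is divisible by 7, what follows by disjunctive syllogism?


Disjunctive syllogism: P ∨ Q, ¬P ⊢ Q
Disjunction: k is divisible by 7 ∨ k leaves a nonzero remainder when divided by 7
We know it is not the case that k is divisible by 7.
By disjunctive syllogism, the other disjunct must be true.

k leaves a nonzero remainder when divided by 7


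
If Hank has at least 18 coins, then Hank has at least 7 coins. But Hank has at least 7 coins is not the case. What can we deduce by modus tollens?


Modus tollens: P → Q, ¬Q ⊢ ¬P
P: Hank has at least 18 coins
Q: Hank has at least 7 coins
We have P → Q and Q is false.
By modus tollens, P must be false.

It is not the case that Hank has at least 18 coins


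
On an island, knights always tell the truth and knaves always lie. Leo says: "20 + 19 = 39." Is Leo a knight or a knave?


Statement: "20 + 19 = 39."
Actual: 20 + 19 = 39
Claimed: 39
Statement is TRUE → Leo tells the truth → Knight

Knight


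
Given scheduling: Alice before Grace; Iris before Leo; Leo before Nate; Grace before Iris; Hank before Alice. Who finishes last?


Constraints: Alice before Grace; Iris before Leo; Leo before Nate; Grace before Iris; Hank before Alice
The last task can have nothing scheduled after it, so it must never appear on the left of a 'before'.
Tasks appearing before some other task: Alice, Iris, Leo, Grace, Hank.
The only task not in that list is Nate → it is last.

Nate


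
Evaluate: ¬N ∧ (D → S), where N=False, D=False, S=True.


N = False, D = False, S = True
Expression: ¬N ∧ (D → S)
Step 1: ¬N = NOT False = True
Step 2: D → S = False → True (false only if D=True, S=False) = True
Step 3: (True) ∧ (True) = True AND True = True

True


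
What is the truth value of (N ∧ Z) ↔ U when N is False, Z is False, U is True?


N = False, Z = False, U = True
Step 1: N ∧ Z = False AND False = False
Step 2: (False) ↔ U: true when both sides have same truth value.
Result: False ↔ True = False

False


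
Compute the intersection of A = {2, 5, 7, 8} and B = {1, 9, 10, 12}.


A = {2, 5, 7, 8}
B = {1, 9, 10, 12}
Operation: intersection
Elements in both: none

∅


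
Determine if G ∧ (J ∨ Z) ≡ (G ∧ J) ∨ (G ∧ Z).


Expression 1: G ∧ (J ∨ Z)
Expression 2: (G ∧ J) ∨ (G ∧ Z)
Truth table (G J Z | Expr1 Expr2):
  T T T |   T     T
  T T F |   T     T
  T F T |   T     T
  T F F |   F     F
  F T T |   F     F
  F T F |   F     F
  F F T |   F     F
  F F F |   F     F
All 8 rows agree, so the expressions are logically equivalent.

Yes


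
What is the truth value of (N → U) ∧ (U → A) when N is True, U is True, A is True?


N = True, U = True, A = True
Step 1: N → U is false only when N=True and U=False. Result: True
Step 2: U → A is false only when U=True and A=False. Result: True
Step 3: True ∧ True = True

True


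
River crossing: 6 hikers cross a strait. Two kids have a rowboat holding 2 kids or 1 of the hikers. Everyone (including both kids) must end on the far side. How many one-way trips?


Per crossing of one of the hikers: kids→, one←, one of the hikers→, one← = 4 trips
6 × 4 = 24, + 1 final kids→ = 25
Minimum trips = 25

25


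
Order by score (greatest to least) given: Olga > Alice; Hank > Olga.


Constraints: Olga > Alice; Hank > Olga
Method: at each step, the next-highest is the one remaining person who never appears on the smaller side of a constraint between remaining people.
  Step 1: remaining {Hank, Olga, Alice}; on the smaller side: {Olga, Alice} → Hank is next (Hank > Olga).
  Step 2: remaining {Olga, Alice}; on the smaller side: {Alice} → Olga is next (Olga > Alice).
  Step 3: only Alice remains → lowest.
Final ranking (highest to lowest):

Hank > Olga > Alice


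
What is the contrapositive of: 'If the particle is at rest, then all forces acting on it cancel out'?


Original: If the particle is at rest, then all forces acting on it cancel out
Contrapositive: If ¬Q, then ¬P
Negate Q: not (all forces acting on it cancel out)
Negate P: not (the particle is at rest)

If not (all forces acting on it cancel out), then not (the particle is at rest).


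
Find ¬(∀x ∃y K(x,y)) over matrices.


Original: ∀x ∃y K(x,y)
Rule: ¬∀→∃, ¬∃→∀, negate predicate.
Negation: ∃x ∀y ¬K(x,y)

∃x ∀y ¬K(x,y)


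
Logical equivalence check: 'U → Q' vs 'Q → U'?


Expression 1: U → Q
Expression 2: Q → U
Truth table (U Q | Expr1 Expr2):
  T T |   T     T
  T F |   F     T   ← differ
  F T |   T     F   ← differ
  F F |   T     T
Counterexample: U=T, Q=F gives Expr1 = F but Expr2 = T, so the expressions are NOT logically equivalent.

No


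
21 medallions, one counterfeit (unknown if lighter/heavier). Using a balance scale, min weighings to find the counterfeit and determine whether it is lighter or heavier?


Let n = 21. 42 possibilities (n medallions × lighter/heavier); each weighing has 3 outcomes.
Bound for k weighings: say the first weighing puts j medallions on each pan. If it tips, the 2j weighed medallions remain suspects (each with a known direction) and k-1 weighings give 3^(k-1) outcomes; 3^(k-1) is odd, so 2j ≤ 3^(k-1) - 1. If it balances, the n - 2j unweighed medallions remain with direction unknown: 2(n - 2j) ≤ 3^(k-1) - 1 by the same parity argument. Adding, n ≤ (3^(k-1) - 1) + (3^(k-1) - 1)/2 = (3^k - 3)/2, and the classical three-group strategy achieves this (3 medallions in 2 weighings, 12 in 3, 39 in 4, 120 in 5).
So we need the smallest k with (3^k - 3)/2 ≥ 21.
k = 3: (3^3 - 3)/2 = 12 < 21 ✗
k = 4: (3^4 - 3)/2 = 39 ≥ 21 ✓

4


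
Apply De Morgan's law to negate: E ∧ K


De Morgan's law: ¬(P ∧ Q) ≡ ¬P ∨ ¬Q
¬(E ∧ K) = ¬E ∨ ¬K

¬E ∨ ¬K


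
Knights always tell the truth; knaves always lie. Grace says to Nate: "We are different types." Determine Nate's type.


Grace says: "We are different types."
Case 1: Grace is a Knight (truth-teller)
  Statement is true → they ARE different → Nate is a Knave
Case 2: Grace is a Knave (liar)
  Statement is false → they are NOT different → Nate is a Knave
In both cases, Nate is a Knave.

Knave


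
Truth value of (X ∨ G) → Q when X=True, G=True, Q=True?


X = True, G = True, Q = True
Expression: (X ∨ G) → Q
Step 1: X ∨ G = True OR True = True
Step 2: (True) → Q = True → True (false only if antecedent True and consequent False) = True

True


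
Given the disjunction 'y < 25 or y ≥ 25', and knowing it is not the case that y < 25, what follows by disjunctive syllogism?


Disjunctive syllogism: P ∨ Q, ¬P ⊢ Q
Disjunction: y < 25 ∨ y ≥ 25
We know it is not the case that y < 25.
By disjunctive syllogism, the other disjunct must be true.

y ≥ 25


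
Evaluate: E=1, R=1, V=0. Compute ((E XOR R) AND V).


E XOR R = 1^1 = 0
0 AND 0 = 0

0


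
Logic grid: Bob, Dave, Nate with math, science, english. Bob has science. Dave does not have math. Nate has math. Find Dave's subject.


From clues:
  Nate → math
  Bob → science
By elimination, Dave gets the remaining.

english


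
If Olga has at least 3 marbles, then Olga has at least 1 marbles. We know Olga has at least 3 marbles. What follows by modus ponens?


Modus ponens: P → Q, P ⊢ Q
P: Olga has at least 3 marbles
Q: Olga has at least 1 marbles
We have P → Q and P is true.
By modus ponens, Q must be true.

Olga has at least 1 marbles


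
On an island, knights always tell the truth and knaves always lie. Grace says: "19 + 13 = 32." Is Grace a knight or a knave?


Statement: "19 + 13 = 32."
Actual: 19 + 13 = 32
Claimed: 32
Statement is TRUE → Grace tells the truth → Knight

Knight


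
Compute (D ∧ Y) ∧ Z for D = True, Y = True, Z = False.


D = True, Y = True, Z = False
Step 1: D ∧ Y = True AND True = True
Step 2: True ∧ Z = True AND False = False
AND is true only when ALL operands are true.

False


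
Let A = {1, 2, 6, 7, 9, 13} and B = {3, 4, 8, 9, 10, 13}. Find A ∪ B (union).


A = {1, 2, 6, 7, 9, 13}
B = {3, 4, 8, 9, 10, 13}
Operation: union
All elements combined: 1, 2, 3, 4, 6, 7, 8, 9, 10, 13

{1, 2, 3, 4, 6, 7, 8, 9, 10, 13}


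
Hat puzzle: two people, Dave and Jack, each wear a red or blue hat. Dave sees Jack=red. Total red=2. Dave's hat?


Total red = 2, Jack = red
Red accounted for: 1
Remaining for Dave: 1
Dave's hat is red.

red


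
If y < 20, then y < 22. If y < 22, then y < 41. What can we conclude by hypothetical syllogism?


Hypothetical syllogism: P → Q, Q → R ⊢ P → R
Premise 1: y < 20 → y < 22
Premise 2: y < 22 → y < 41
Chain the implications: the middle term (y < 22) links the two.
Conclusion: If y < 20, then y < 41.

If y < 20, then y < 41.


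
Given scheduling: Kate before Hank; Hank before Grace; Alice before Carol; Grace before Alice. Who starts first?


Constraints: Kate before Hank; Hank before Grace; Alice before Carol; Grace before Alice
The first task can have nothing scheduled before it, so it must never appear on the right of a 'before'.
Tasks appearing after some 'before': Hank, Grace, Carol, Alice.
The only task not in that list is Kate → it is first.

Kate


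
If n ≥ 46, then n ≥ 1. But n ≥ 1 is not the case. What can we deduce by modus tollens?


Modus tollens: P → Q, ¬Q ⊢ ¬P
P: n ≥ 46
Q: n ≥ 1
We have P → Q and Q is false.
By modus tollens, P must be false.

It is not the case that n ≥ 46


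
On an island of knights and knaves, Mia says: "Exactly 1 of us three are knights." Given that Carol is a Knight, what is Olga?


Mia claims exactly 1 knights among Mia, Carol, Olga.
Given: Carol is a Knight.

Case 1: Mia is a Knight (tells truth)
  Then exactly 1 of the three are knights.
  Counting Mia, Carol: 2 knight(s) so far. Need -1 more → impossible.
Case 2: Mia is a Knave (lies)
  Then the count is NOT 1.
  If Olga = Knave, count = 1 = 1 → claim would be true, contradicts lie.
  If Olga = Knight, count = 2 ≠ 1 → lie confirmed ✓

Olga is a Knight.

Knight


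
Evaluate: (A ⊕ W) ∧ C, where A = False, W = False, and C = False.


A = False, W = False, C = False
Step 1: A ⊕ W = False XOR False = False
Step 2: False ∧ C = False AND False = False
XOR true when exactly one of A,W is true; then AND with C.

False


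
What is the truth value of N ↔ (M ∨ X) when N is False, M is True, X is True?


N = False, M = True, X = True
Step 1: M ∨ X = True OR True = True
Step 2: N ↔ (True): true when both sides have same truth value.
Result: False ↔ True = False

False


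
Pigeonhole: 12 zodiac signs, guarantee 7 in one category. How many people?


Pigeonhole: to guarantee k in one of n categories, need (k-1)×n + 1.
k = 7, n = 12
Minimum = (7-1) × 12 + 1 = 6 × 12 + 1

73


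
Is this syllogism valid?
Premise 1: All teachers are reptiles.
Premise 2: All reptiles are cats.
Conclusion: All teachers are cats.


Premise 1: All teachers are reptiles.
Premise 2: All reptiles are cats.
Conclusion: All teachers are cats.
Barbara syllogism (AAA-1): All A are B, All B are C → All A are C.
Middle term (reptiles) distributed in premise 2.

Valid


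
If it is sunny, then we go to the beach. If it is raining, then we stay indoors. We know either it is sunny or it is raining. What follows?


Constructive dilemma: (P → Q) ∧ (R → S), P ∨ R ⊢ Q ∨ S
Premise 1: it is sunny → we go to the beach
Premise 2: it is raining → we stay indoors
Premise 3: it is sunny ∨ it is raining
Case 1: Assuming it is sunny, then by Premise 1, we go to the beach.
Case 2: Assuming it is raining, then by Premise 2, we stay indoors.
Since one of it is sunny or it is raining must hold, we get we go to the beach or we stay indoors.

We go to the beach or we stay indoors.


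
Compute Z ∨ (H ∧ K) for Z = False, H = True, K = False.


Z = False, H = True, K = False
Step 1: H ∧ K = True AND False = False
Step 2: Z ∨ False = False OR False = False
AND evaluated first (higher precedence); then OR applied.

False


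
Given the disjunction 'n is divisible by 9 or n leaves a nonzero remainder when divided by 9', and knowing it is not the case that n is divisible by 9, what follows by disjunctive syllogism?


Disjunctive syllogism: P ∨ Q, ¬P ⊢ Q
Disjunction: n is divisible by 9 ∨ n leaves a nonzero remainder when divided by 9
We know it is not the case that n is divisible by 9.
By disjunctive syllogism, the other disjunct must be true.

n leaves a nonzero remainder when divided by 9


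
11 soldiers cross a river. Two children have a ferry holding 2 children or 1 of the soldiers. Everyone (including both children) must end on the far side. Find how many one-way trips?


Per crossing of one of the soldiers: children→, one←, one of the soldiers→, one← = 4 trips
11 × 4 = 44, + 1 final children→ = 45
Minimum trips = 45

45


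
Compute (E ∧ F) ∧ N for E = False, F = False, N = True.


E = False, F = False, N = True
Step 1: E ∧ F = False AND False = False
Step 2: False ∧ N = False AND True = False
AND is true only when ALL operands are true.

False


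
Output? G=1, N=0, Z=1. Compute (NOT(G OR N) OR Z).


G OR N = 1
NOT(1) = 0
0 OR 1 = 1

1


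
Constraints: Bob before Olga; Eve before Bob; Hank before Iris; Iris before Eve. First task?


Constraints: Bob before Olga; Eve before Bob; Hank before Iris; Iris before Eve
The first task can have nothing scheduled before it, so it must never appear on the right of a 'before'.
Tasks appearing after some 'before': Olga, Bob, Iris, Eve.
The only task not in that list is Hank → it is first.

Hank


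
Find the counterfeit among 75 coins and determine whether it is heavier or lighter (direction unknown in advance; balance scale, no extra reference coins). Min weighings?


Let n = 75. 150 possibilities (n coins × lighter/heavier); each weighing has 3 outcomes.
Bound for k weighings: say the first weighing puts j coins on each pan. If it tips, the 2j weighed coins remain suspects (each with a known direction) and k-1 weighings give 3^(k-1) outcomes; 3^(k-1) is odd, so 2j ≤ 3^(k-1) - 1. If it balances, the n - 2j unweighed coins remain with direction unknown: 2(n - 2j) ≤ 3^(k-1) - 1 by the same parity argument. Adding, n ≤ (3^(k-1) - 1) + (3^(k-1) - 1)/2 = (3^k - 3)/2, and the classical three-group strategy achieves this (3 coins in 2 weighings, 12 in 3, 39 in 4, 120 in 5).
So we need the smallest k with (3^k - 3)/2 ≥ 75.
k = 4: (3^4 - 3)/2 = 39 < 75 ✗
k = 5: (3^5 - 3)/2 = 120 ≥ 75 ✓

5


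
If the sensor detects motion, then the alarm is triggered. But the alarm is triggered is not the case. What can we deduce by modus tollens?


Modus tollens: P → Q, ¬Q ⊢ ¬P
P: the sensor detects motion
Q: the alarm is triggered
We have P → Q and Q is false.
By modus tollens, P must be false.

It is not the case that the sensor detects motion


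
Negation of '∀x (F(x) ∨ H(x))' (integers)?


Original: ∀x (F(x) ∨ H(x))
Rule: ¬∀→∃, ¬∃→∀, negate predicate.
Negation: ∃x (¬F(x) ∧ ¬H(x))

∃x (¬F(x) ∧ ¬H(x))


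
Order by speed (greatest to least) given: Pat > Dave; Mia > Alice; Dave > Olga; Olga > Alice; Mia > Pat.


Constraints: Pat > Dave; Mia > Alice; Dave > Olga; Olga > Alice; Mia > Pat
Method: at each step, the next-highest is the one remaining person who never appears on the smaller side of a constraint between remaining people.
  Step 1: remaining {Dave, Pat, Alice, Mia, Olga}; on the smaller side: {Dave, Pat, Alice, Olga} → Mia is next (Mia > Alice; Mia > Pat).
  Step 2: remaining {Dave, Pat, Alice, Olga}; on the smaller side: {Dave, Alice, Olga} → Pat is next (Pat > Dave).
  Step 3: remaining {Dave, Alice, Olga}; on the smaller side: {Alice, Olga} → Dave is next (Dave > Olga).
  Step 4: remaining {Alice, Olga}; on the smaller side: {Alice} → Olga is next (Olga > Alice).
  Step 5: only Alice remains → lowest.
Final ranking (highest to lowest):

Mia > Pat > Dave > Olga > Alice


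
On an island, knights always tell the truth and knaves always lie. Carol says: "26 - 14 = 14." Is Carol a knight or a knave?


Statement: "26 - 14 = 14."
Actual: 26 - 14 = 12
Claimed: 14
Statement is FALSE → Carol lies → Knave

Knave


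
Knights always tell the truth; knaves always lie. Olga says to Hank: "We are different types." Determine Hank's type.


Olga says: "We are different types."
Case 1: Olga is a Knight (truth-teller)
  Statement is true → they ARE different → Hank is a Knave
Case 2: Olga is a Knave (liar)
  Statement is false → they are NOT different → Hank is a Knave
In both cases, Hank is a Knave.

Knave


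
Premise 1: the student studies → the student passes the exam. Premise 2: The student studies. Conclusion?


Modus ponens: P → Q, P ⊢ Q
P: the student studies
Q: the student passes the exam
We have P → Q and P is true.
By modus ponens, Q must be true.

The student passes the exam


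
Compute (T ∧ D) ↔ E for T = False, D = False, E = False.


T = False, D = False, E = False
Step 1: T ∧ D = False AND False = False
Step 2: (False) ↔ E: true when both sides have same truth value.
Result: False ↔ False = True

True


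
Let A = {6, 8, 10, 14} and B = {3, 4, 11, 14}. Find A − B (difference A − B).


A = {6, 8, 10, 14}
B = {3, 4, 11, 14}
Operation: difference A − B
In A but not B: 6, 8, 10

{6, 8, 10}


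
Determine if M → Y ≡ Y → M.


Expression 1: M → Y
Expression 2: Y → M
Truth table (M Y | Expr1 Expr2):
  T T |   T     T
  T F |   F     T   ← differ
  F T |   T     F   ← differ
  F F |   T     T
Counterexample: M=T, Y=F gives Expr1 = F but Expr2 = T, so the expressions are NOT logically equivalent.

No


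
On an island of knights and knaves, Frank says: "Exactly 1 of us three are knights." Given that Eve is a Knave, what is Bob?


Frank claims exactly 1 knights among Frank, Eve, Bob.
Given: Eve is a Knave.

Case 1: Frank is a Knight (tells truth)
  Then exactly 1 of the three are knights.
  Counting Frank, Eve: 1 knight(s) so far. Need 0 more → Bob = Knave.
Case 2: Frank is a Knave (lies)
  Then the count is NOT 1.
  If Bob = Knight, count = 1 = 1 → claim would be true, contradicts lie.
  If Bob = Knave, count = 0 ≠ 1 → lie confirmed ✓

Bob is a Knave.

Knave


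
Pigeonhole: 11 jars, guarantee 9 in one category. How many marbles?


Pigeonhole: to guarantee k in one of n categories, need (k-1)×n + 1.
k = 9, n = 11
Minimum = (9-1) × 11 + 1 = 8 × 11 + 1

89


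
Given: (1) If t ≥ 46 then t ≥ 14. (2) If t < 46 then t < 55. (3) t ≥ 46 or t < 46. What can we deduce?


Constructive dilemma: (P → Q) ∧ (R → S), P ∨ R ⊢ Q ∨ S
Premise 1: t ≥ 46 → t ≥ 14
Premise 2: t < 46 → t < 55
Premise 3: t ≥ 46 ∨ t < 46
Case 1: Assuming t ≥ 46, then by Premise 1, t ≥ 14.
Case 2: Assuming t < 46, then by Premise 2, t < 55.
Since one of t ≥ 46 or t < 46 must hold, we get t ≥ 14 or t < 55.

t ≥ 14 or t < 55.


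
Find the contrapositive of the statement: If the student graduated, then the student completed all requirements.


Original: If the student graduated, then the student completed all requirements
Contrapositive: If ¬Q, then ¬P
Negate Q: not (the student completed all requirements)
Negate P: not (the student graduated)

If not (the student completed all requirements), then not (the student graduated).


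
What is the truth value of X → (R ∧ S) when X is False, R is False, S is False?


X = False, R = False, S = False
Step 1: R ∧ S = False AND False = False
Step 2: X → (False): false only when X=True and consequent=False.
Result: True

True


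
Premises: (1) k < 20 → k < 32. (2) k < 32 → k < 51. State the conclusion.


Hypothetical syllogism: P → Q, Q → R ⊢ P → R
Premise 1: k < 20 → k < 32
Premise 2: k < 32 → k < 51
Chain the implications: the middle term (k < 32) links the two.
Conclusion: If k < 20, then k < 51.

If k < 20, then k < 51.


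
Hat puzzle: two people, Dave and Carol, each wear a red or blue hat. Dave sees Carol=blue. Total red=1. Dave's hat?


Total red = 1, Carol = blue
Red accounted for: 0
Remaining for Dave: 1
Dave's hat is red.

red


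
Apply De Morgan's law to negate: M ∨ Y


De Morgan's law: ¬(P ∨ Q) ≡ ¬P ∧ ¬Q
¬(M ∨ Y) = ¬M ∧ ¬Y

¬M ∧ ¬Y


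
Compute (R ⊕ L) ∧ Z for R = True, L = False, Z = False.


R = True, L = False, Z = False
Step 1: R ⊕ L = True XOR False = True
Step 2: True ∧ Z = True AND False = False
XOR true when exactly one of R,L is true; then AND with Z.

False


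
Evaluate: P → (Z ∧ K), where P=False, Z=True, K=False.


P = False, Z = True, K = False
Expression: P → (Z ∧ K)
Step 1: Z ∧ K = True AND False = False
Step 2: P → (False) = False → False = True

True


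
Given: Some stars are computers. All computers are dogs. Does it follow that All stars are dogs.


Premise 1: Some stars are computers.
Premise 2: All computers are dogs.
Conclusion: All stars are dogs.
Fallacy: illicit minor. The minor term (stars) is distributed in the conclusion ('All stars ...') but undistributed in its premise ('Some stars are computers' doesn't cover all stars).
Only 'Some stars are dogs' follows, not 'All'.

Invalid


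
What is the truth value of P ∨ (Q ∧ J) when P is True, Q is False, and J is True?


P = True, Q = False, J = True
Step 1: Q ∧ J = False AND True = False
Step 2: P ∨ False = True OR False = True
AND evaluated first (higher precedence); then OR applied.

True


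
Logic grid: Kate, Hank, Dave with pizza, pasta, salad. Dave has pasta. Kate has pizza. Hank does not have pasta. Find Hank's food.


From clues:
  Dave → pasta
  Kate → pizza
By elimination, Hank gets the remaining.

salad


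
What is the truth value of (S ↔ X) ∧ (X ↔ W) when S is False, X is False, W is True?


S = False, X = False, W = True
Step 1: S ↔ X is true when S and X have the same value. Result: True
Step 2: X ↔ W is true when X and W have the same value. Result: False
Step 3: True ∧ False = False

False


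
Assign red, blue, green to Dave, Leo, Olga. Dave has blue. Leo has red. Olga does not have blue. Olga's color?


From clues:
  Dave → blue
  Leo → red
By elimination, Olga gets the remaining.

green


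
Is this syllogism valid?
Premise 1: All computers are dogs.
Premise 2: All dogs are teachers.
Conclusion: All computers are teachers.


Premise 1: All computers are dogs.
Premise 2: All dogs are teachers.
Conclusion: All computers are teachers.
Barbara syllogism (AAA-1): All A are B, All B are C → All A are C.
Middle term (dogs) distributed in premise 2.

Valid


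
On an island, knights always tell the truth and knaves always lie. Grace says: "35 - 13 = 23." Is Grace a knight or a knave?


Statement: "35 - 13 = 23."
Actual: 35 - 13 = 22
Claimed: 23
Statement is FALSE → Grace lies → Knave

Knave


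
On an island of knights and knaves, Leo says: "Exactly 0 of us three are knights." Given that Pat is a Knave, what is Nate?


Leo claims exactly 0 knights among Leo, Pat, Nate.
Given: Pat is a Knave.

Case 1: Leo is a Knight (tells truth)
  Then exactly 0 of the three are knights.
  Counting Leo, Pat: 1 knight(s) so far. Need -1 more → impossible.
Case 2: Leo is a Knave (lies)
  Then the count is NOT 0.
  If Nate = Knave, count = 0 = 0 → claim would be true, contradicts lie.
  If Nate = Knight, count = 1 ≠ 0 → lie confirmed ✓

Nate is a Knight.

Knight


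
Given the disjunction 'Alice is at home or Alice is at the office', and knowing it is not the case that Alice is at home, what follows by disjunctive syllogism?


Disjunctive syllogism: P ∨ Q, ¬P ⊢ Q
Disjunction: Alice is at home ∨ Alice is at the office
We know it is not the case that Alice is at home.
By disjunctive syllogism, the other disjunct must be true.

Alice is at the office
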